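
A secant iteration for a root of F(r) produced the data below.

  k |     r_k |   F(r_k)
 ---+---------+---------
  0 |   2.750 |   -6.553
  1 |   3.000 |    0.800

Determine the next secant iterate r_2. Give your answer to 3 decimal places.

r_2 = 3.000 − 0.800·(3.000 − 2.750) / (0.800 − (-6.553))
   = 3.000 − (0.20000)/(7.35300) = 2.97280

2.973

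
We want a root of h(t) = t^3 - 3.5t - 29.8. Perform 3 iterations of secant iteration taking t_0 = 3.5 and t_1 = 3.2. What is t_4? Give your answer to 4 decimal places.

h(3.5) = 0.825000, h(3.2) = -8.232000
t_2 = 3.200000 − (-8.232000)·(3.200000 − 3.500000) / (-8.232000 − 0.825000) = 3.200000 − (2.469600)/(-9.057000) = 3.472673
h(3.472673) = -0.075800
t_3 = 3.472673 − (-0.075800)·(3.472673 − 3.200000) / (-0.075800 − (-8.232000)) = 3.472673 − (-0.020669)/(8.156200) = 3.475207
h(3.475207) = 0.007077
t_4 = 3.475207 − 0.007077·(3.475207 − 3.472673) / (0.007077 − (-0.075800)) = 3.475207 − (0.000018)/(0.082877) = 3.474991

3.4750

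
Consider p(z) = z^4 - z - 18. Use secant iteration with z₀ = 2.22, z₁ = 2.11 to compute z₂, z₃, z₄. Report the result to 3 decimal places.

2.117, 2.118, 2.118

p(2.22) = 4.06913, p(2.11) = -0.28881
z₂ = 2.11000 − (-0.28881)·(2.11000 − 2.22000) / (-0.28881 − 4.06913) = 2.11000 − (0.03177)/(-4.35793) = 2.11729
p(2.11729) = -0.02075
z₃ = 2.11729 − (-0.02075)·(2.11729 − 2.11000) / (-0.02075 − (-0.28881)) = 2.11729 − (-0.00015)/(0.26805) = 2.11785
p(2.11785) = 0.00012
z₄ = 2.11785 − 0.00012·(2.11785 − 2.11729) / (0.00012 − (-0.02075)) = 2.11785 − (0.00000)/(0.02087) = 2.11785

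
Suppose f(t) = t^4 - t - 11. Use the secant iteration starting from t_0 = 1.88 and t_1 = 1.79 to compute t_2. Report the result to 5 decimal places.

f(1.88) = -0.3880166, f(1.79) = -2.5237432
t_2 = 1.7900000 − (-2.5237432)·(1.7900000 − 1.8800000) / (-2.5237432 − (-0.3880166)) = 1.7900000 − (0.2271369)/(-2.1357265) = 1.8963511

1.89635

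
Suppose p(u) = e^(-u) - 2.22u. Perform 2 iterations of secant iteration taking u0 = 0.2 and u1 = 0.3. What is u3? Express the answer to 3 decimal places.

p(0.2) = 0.37473, p(0.3) = 0.07482
u2 = 0.30000 − 0.07482·(0.30000 − 0.20000) / (0.07482 − 0.37473) = 0.30000 − (0.00748)/(-0.29991) = 0.32495
p(0.32495) = 0.00118
u3 = 0.32495 − 0.00118·(0.32495 − 0.30000) / (0.00118 − 0.07482) = 0.32495 − (0.00003)/(-0.07363) = 0.32535

0.325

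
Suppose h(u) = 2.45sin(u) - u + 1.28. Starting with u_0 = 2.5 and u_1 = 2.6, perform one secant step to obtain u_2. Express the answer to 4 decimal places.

2.5812

h(2.5) = 0.246257, h(2.6) = -0.057022
u_2 = 2.600000 − (-0.057022)·(2.600000 − 2.500000) / (-0.057022 − 0.246257) = 2.600000 − (-0.005702)/(-0.303278) = 2.581198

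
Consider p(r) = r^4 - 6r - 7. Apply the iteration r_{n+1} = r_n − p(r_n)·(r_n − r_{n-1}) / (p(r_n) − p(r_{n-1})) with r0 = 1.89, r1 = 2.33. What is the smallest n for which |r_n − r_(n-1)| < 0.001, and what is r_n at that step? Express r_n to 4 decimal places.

p(1.89) = -5.580102, p(2.33) = 8.492955
r2 = 2.330000 − 8.492955·(0.440000)/(14.073057) = 2.064464;  |Δ| = 0.265536
p(2.064464) = -1.222035
r3 = 2.064464 − (-1.222035)·(-0.265536)/(-9.714990) = 2.097866;  |Δ| = 0.033401
p(2.097866) = -0.218040
r4 = 2.097866 − (-0.218040)·(0.033401)/(1.003995) = 2.105119;  |Δ| = 0.007254
p(2.105119) = 0.007723
r5 = 2.105119 − 0.007723·(0.007254)/(0.225763) = 2.104871;  |Δ| = 0.000248
|r5 − r4| = 0.000248 < 0.001

n = 5, r_n = 2.1049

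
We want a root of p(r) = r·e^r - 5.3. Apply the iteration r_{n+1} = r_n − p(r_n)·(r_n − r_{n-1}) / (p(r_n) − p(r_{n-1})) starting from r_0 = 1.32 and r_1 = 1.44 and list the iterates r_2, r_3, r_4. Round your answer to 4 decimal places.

p(1.32) = -0.358684, p(1.44) = 0.777802
r_2 = 1.440000 − 0.777802·(1.440000 − 1.320000) / (0.777802 − (-0.358684)) = 1.440000 − (0.093336)/(1.136486) = 1.357873
p(1.357873) = -0.020706
r_3 = 1.357873 − (-0.020706)·(1.357873 − 1.440000) / (-0.020706 − 0.777802) = 1.357873 − (0.001701)/(-0.798508) = 1.360003
p(1.360003) = -0.001154
r_4 = 1.360003 − (-0.001154)·(1.360003 − 1.357873) / (-0.001154 − (-0.020706)) = 1.360003 − (-0.000002)/(0.019552) = 1.360128

1.3579, 1.3600, 1.3601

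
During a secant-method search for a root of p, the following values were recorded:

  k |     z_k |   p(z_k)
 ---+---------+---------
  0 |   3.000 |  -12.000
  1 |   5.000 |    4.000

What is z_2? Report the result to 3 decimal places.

z_2 = 5.000 − 4.000·(5.000 − 3.000) / (4.000 − (-12.000))
   = 5.000 − (8.00000)/(16.00000) = 4.50000

4.500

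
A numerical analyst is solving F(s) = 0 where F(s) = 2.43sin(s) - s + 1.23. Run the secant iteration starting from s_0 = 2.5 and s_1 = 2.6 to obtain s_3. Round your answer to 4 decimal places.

2.5616

F(2.5) = 0.184287, F(2.6) = -0.117332
s_2 = 2.600000 − (-0.117332)·(2.600000 − 2.500000) / (-0.117332 − 0.184287) = 2.600000 − (-0.011733)/(-0.301619) = 2.561099
F(2.561099) = 0.001601
s_3 = 2.561099 − 0.001601·(2.561099 − 2.600000) / (0.001601 − (-0.117332)) = 2.561099 − (-0.000062)/(0.118933) = 2.561623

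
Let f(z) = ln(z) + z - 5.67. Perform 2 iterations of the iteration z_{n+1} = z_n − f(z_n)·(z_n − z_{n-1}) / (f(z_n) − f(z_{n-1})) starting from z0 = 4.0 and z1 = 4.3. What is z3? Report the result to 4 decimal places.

f(4.0) = -0.283706, f(4.3) = 0.088615
z2 = 4.300000 − 0.088615·(4.300000 − 4.000000) / (0.088615 − (-0.283706)) = 4.300000 − (0.026585)/(0.372321) = 4.228598
f(4.228598) = 0.000468
z3 = 4.228598 − 0.000468·(4.228598 − 4.300000) / (0.000468 − 0.088615) = 4.228598 − (-0.000033)/(-0.088147) = 4.228219

4.2282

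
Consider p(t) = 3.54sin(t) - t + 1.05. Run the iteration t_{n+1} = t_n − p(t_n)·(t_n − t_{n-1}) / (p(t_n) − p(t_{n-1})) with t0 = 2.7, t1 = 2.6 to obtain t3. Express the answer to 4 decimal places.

p(2.7) = -0.137075, p(2.6) = 0.274875
t2 = 2.600000 − 0.274875·(2.600000 − 2.700000) / (0.274875 − (-0.137075)) = 2.600000 − (-0.027487)/(0.411950) = 2.666725
p(2.666725) = 0.001835
t3 = 2.666725 − 0.001835·(2.666725 − 2.600000) / (0.001835 − 0.274875) = 2.666725 − (0.000122)/(-0.273040) = 2.667174

2.6672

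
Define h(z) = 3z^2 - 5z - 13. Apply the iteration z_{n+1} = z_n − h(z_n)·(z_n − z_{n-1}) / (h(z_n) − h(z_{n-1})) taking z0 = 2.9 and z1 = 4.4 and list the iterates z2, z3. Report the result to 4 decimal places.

h(2.9) = -2.270000, h(4.4) = 23.080000
z2 = 4.400000 − 23.080000·(4.400000 − 2.900000) / (23.080000 − (-2.270000)) = 4.400000 − (34.620000)/(25.350000) = 3.034320
h(3.034320) = -0.550313
z3 = 3.034320 − (-0.550313)·(3.034320 − 4.400000) / (-0.550313 − 23.080000) = 3.034320 − (0.751551)/(-23.630313) = 3.066124

3.0343, 3.0661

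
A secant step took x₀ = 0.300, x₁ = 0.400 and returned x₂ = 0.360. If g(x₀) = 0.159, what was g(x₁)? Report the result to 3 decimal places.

-0.106

The secant line through (0.300, 0.159) and (0.400, g(x₁)) crosses zero at x₂ = 0.360.
So (0.300, 0.159), (0.400, g(x₁)), (0.360, 0) are collinear:
g(x₁) = 0.159 · (0.400 − 0.360) / (0.300 − 0.360) = 0.159 · (0.04000)/(-0.06000) = -0.10600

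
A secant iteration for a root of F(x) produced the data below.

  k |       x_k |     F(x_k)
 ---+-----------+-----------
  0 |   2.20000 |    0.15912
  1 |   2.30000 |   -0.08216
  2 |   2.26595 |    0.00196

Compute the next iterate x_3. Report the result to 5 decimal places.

2.26674

x_3 = 2.26595 − 0.00196·(2.26595 − 2.30000) / (0.00196 − (-0.08216))
   = 2.26595 − (-0.0000667)/(0.0841200) = 2.2667434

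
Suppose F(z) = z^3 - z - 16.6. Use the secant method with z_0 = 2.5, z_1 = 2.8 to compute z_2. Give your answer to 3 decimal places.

2.673

F(2.5) = -3.47500, F(2.8) = 2.55200
z_2 = 2.80000 − 2.55200·(2.80000 − 2.50000) / (2.55200 − (-3.47500)) = 2.80000 − (0.76560)/(6.02700) = 2.67297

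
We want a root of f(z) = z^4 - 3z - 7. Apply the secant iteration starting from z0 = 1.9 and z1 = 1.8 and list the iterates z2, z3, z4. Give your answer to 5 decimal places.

f(1.9) = 0.3321000, f(1.8) = -1.9024000
z2 = 1.8000000 − (-1.9024000)·(1.8000000 − 1.9000000) / (-1.9024000 − 0.3321000) = 1.8000000 − (0.1902400)/(-2.2345000) = 1.8851376
f(1.8851376) = -0.0263177
z3 = 1.8851376 − (-0.0263177)·(1.8851376 − 1.8000000) / (-0.0263177 − (-1.9024000)) = 1.8851376 − (-0.0022406)/(1.8760823) = 1.8863319
f(1.8863319) = 0.0021340
z4 = 1.8863319 − 0.0021340·(1.8863319 − 1.8851376) / (0.0021340 − (-0.0263177)) = 1.8863319 − (0.0000025)/(0.0284516) = 1.8862423

1.88514, 1.88633, 1.88624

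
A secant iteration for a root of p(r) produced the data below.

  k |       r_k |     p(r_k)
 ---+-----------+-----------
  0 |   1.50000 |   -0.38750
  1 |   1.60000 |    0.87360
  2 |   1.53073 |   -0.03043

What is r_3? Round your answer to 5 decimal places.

1.53306

r_3 = 1.53073 − (-0.03043)·(1.53073 − 1.60000) / (-0.03043 − 0.87360)
   = 1.53073 − (0.0021079)/(-0.9040300) = 1.5330617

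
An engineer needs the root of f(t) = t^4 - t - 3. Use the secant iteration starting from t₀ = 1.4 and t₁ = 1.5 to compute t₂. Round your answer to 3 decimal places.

1.450

f(1.4) = -0.55840, f(1.5) = 0.56250
t₂ = 1.50000 − 0.56250·(1.50000 − 1.40000) / (0.56250 − (-0.55840)) = 1.50000 − (0.05625)/(1.12090) = 1.44982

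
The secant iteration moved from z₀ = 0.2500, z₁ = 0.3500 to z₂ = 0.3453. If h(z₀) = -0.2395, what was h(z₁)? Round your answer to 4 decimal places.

0.0118

The secant line through (0.2500, -0.2395) and (0.3500, h(z₁)) crosses zero at z₂ = 0.3453.
So (0.2500, -0.2395), (0.3500, h(z₁)), (0.3453, 0) are collinear:
h(z₁) = -0.2395 · (0.3500 − 0.3453) / (0.2500 − 0.3453) = -0.2395 · (0.004700)/(-0.095300) = 0.011812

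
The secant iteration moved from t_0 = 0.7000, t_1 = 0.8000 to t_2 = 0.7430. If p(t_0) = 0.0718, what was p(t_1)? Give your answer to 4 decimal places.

The secant line through (0.7000, 0.0718) and (0.8000, p(t_1)) crosses zero at t_2 = 0.7430.
So (0.7000, 0.0718), (0.8000, p(t_1)), (0.7430, 0) are collinear:
p(t_1) = 0.0718 · (0.8000 − 0.7430) / (0.7000 − 0.7430) = 0.0718 · (0.057000)/(-0.043000) = -0.095177

-0.0952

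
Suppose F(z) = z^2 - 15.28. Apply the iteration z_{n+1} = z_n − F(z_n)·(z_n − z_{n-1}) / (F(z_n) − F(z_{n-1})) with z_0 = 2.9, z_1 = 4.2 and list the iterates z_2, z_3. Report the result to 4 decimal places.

3.8676, 3.9075

F(2.9) = -6.870000, F(4.2) = 2.360000
z_2 = 4.200000 − 2.360000·(4.200000 − 2.900000) / (2.360000 − (-6.870000)) = 4.200000 − (3.068000)/(9.230000) = 3.867606
F(3.867606) = -0.321627
z_3 = 3.867606 − (-0.321627)·(3.867606 − 4.200000) / (-0.321627 − 2.360000) = 3.867606 − (0.106907)/(-2.681627) = 3.907472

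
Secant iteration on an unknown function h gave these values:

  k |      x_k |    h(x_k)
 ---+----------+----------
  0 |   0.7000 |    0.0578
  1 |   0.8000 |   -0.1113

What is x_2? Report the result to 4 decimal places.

x_2 = 0.8000 − (-0.1113)·(0.8000 − 0.7000) / (-0.1113 − 0.0578)
   = 0.8000 − (-0.011130)/(-0.169100) = 0.734181

0.7342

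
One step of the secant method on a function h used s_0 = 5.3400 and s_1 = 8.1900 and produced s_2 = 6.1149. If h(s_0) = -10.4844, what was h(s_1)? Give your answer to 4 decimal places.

28.0761

The secant line through (5.3400, -10.4844) and (8.1900, h(s_1)) crosses zero at s_2 = 6.1149.
So (5.3400, -10.4844), (8.1900, h(s_1)), (6.1149, 0) are collinear:
h(s_1) = -10.4844 · (8.1900 − 6.1149) / (5.3400 − 6.1149) = -10.4844 · (2.075100)/(-0.774900) = 28.076111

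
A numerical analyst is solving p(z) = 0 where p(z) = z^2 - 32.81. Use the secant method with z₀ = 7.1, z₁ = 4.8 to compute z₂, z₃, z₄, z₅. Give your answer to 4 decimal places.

p(7.1) = 17.600000, p(4.8) = -9.770000
z₂ = 4.800000 − (-9.770000)·(4.800000 − 7.100000) / (-9.770000 − 17.600000) = 4.800000 − (22.471000)/(-27.370000) = 5.621008
p(5.621008) = -1.214265
z₃ = 5.621008 − (-1.214265)·(5.621008 − 4.800000) / (-1.214265 − (-9.770000)) = 5.621008 − (-0.996921)/(8.555735) = 5.737529
p(5.737529) = 0.109242
z₄ = 5.737529 − 0.109242·(5.737529 − 5.621008) / (0.109242 − (-1.214265)) = 5.737529 − (0.012729)/(1.323506) = 5.727912
p(5.727912) = -0.001028
z₅ = 5.727912 − (-0.001028)·(5.727912 − 5.737529) / (-0.001028 − 0.109242) = 5.727912 − (0.000010)/(-0.110270) = 5.728001

5.6210, 5.7375, 5.7279, 5.7280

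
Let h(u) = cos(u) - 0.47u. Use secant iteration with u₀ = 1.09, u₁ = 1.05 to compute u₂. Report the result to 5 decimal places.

1.05302

h(1.09) = -0.0498146, h(1.05) = 0.0040710
u₂ = 1.0500000 − 0.0040710·(1.0500000 − 1.0900000) / (0.0040710 − (-0.0498146)) = 1.0500000 − (-0.0001628)/(0.0538857) = 1.0530220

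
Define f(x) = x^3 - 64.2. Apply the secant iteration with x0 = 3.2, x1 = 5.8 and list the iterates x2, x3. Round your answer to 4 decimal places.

3.7034, 3.8982

f(3.2) = -31.432000, f(5.8) = 130.912000
x2 = 5.800000 − 130.912000·(5.800000 − 3.200000) / (130.912000 − (-31.432000)) = 5.800000 − (340.371200)/(162.344000) = 3.703395
f(3.703395) = -13.407429
x3 = 3.703395 − (-13.407429)·(3.703395 − 5.800000) / (-13.407429 − 130.912000) = 3.703395 − (28.110079)/(-144.319429) = 3.898172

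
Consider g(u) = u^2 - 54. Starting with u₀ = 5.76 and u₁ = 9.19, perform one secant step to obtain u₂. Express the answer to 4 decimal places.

7.1528

g(5.76) = -20.822400, g(9.19) = 30.456100
u₂ = 9.190000 − 30.456100·(9.190000 − 5.760000) / (30.456100 − (-20.822400)) = 9.190000 − (104.464423)/(51.278500) = 7.152803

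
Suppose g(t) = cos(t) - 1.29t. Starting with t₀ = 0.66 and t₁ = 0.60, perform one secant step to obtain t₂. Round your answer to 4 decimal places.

0.6273

g(0.66) = -0.061408, g(0.60) = 0.051336
t₂ = 0.600000 − 0.051336·(0.600000 − 0.660000) / (0.051336 − (-0.061408)) = 0.600000 − (-0.003080)/(0.112743) = 0.627320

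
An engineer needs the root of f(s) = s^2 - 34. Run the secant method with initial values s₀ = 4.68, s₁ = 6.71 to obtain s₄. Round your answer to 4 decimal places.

5.8310

f(4.68) = -12.097600, f(6.71) = 11.024100
s₂ = 6.710000 − 11.024100·(6.710000 − 4.680000) / (11.024100 − (-12.097600)) = 6.710000 − (22.378923)/(23.121700) = 5.742125
f(5.742125) = -1.028004
s₃ = 5.742125 − (-1.028004)·(5.742125 − 6.710000) / (-1.028004 − 11.024100) = 5.742125 − (0.994980)/(-12.052104) = 5.824681
f(5.824681) = -0.073089
s₄ = 5.824681 − (-0.073089)·(5.824681 − 5.742125) / (-0.073089 − (-1.028004)) = 5.824681 − (-0.006034)/(0.954915) = 5.831000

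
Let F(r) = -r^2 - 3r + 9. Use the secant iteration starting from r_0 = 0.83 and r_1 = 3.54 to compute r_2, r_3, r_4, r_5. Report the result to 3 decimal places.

F(0.83) = 5.82110, F(3.54) = -14.15160
r_2 = 3.54000 − (-14.15160)·(3.54000 − 0.83000) / (-14.15160 − 5.82110) = 3.54000 − (-38.35084)/(-19.97270) = 1.61984
F(1.61984) = 1.51662
r_3 = 1.61984 − 1.51662·(1.61984 − 3.54000) / (1.51662 − (-14.15160)) = 1.61984 − (-2.91215)/(15.66822) = 1.80570
F(1.80570) = 0.32234
r_4 = 1.80570 − 0.32234·(1.80570 − 1.61984) / (0.32234 − 1.51662) = 1.80570 − (0.05991)/(-1.19427) = 1.85587
F(1.85587) = -0.01184
r_5 = 1.85587 − (-0.01184)·(1.85587 − 1.80570) / (-0.01184 − 0.32234) = 1.85587 − (-0.00059)/(-0.33418) = 1.85409

1.620, 1.806, 1.856, 1.854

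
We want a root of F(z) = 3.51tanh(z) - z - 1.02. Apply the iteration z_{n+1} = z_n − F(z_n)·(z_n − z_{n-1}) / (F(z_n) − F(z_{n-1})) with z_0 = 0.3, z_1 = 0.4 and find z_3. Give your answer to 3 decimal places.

0.444

F(0.3) = -0.29749, F(0.4) = -0.08638
z_2 = 0.40000 − (-0.08638)·(0.40000 − 0.30000) / (-0.08638 − (-0.29749)) = 0.40000 − (-0.00864)/(0.21111) = 0.44092
F(0.44092) = -0.00636
z_3 = 0.44092 − (-0.00636)·(0.44092 − 0.40000) / (-0.00636 − (-0.08638)) = 0.44092 − (-0.00026)/(0.08002) = 0.44417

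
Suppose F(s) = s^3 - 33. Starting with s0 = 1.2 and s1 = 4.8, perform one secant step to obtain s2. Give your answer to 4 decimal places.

2.2341

F(1.2) = -31.272000, F(4.8) = 77.592000
s2 = 4.800000 − 77.592000·(4.800000 − 1.200000) / (77.592000 − (-31.272000)) = 4.800000 − (279.331200)/(108.864000) = 2.234127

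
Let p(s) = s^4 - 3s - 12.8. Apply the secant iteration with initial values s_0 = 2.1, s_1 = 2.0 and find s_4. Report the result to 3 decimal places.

2.090

p(2.1) = 0.34810, p(2.0) = -2.80000
s_2 = 2.00000 − (-2.80000)·(2.00000 − 2.10000) / (-2.80000 − 0.34810) = 2.00000 − (0.28000)/(-3.14810) = 2.08894
p(2.08894) = -0.02512
s_3 = 2.08894 − (-0.02512)·(2.08894 − 2.00000) / (-0.02512 − (-2.80000)) = 2.08894 − (-0.00223)/(2.77488) = 2.08975
p(2.08975) = 0.00184
s_4 = 2.08975 − 0.00184·(2.08975 − 2.08894) / (0.00184 − (-0.02512)) = 2.08975 − (0.00000)/(0.02696) = 2.08969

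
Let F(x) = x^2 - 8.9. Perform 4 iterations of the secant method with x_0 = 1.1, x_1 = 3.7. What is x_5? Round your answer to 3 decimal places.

2.983

F(1.1) = -7.69000, F(3.7) = 4.79000
x_2 = 3.70000 − 4.79000·(3.70000 − 1.10000) / (4.79000 − (-7.69000)) = 3.70000 − (12.45400)/(12.48000) = 2.70208
F(2.70208) = -1.59875
x_3 = 2.70208 − (-1.59875)·(2.70208 − 3.70000) / (-1.59875 − 4.79000) = 2.70208 − (1.59541)/(-6.38875) = 2.95181
F(2.95181) = -0.18684
x_4 = 2.95181 − (-0.18684)·(2.95181 − 2.70208) / (-0.18684 − (-1.59875)) = 2.95181 − (-0.04666)/(1.41190) = 2.98485
F(2.98485) = 0.00934
x_5 = 2.98485 − 0.00934·(2.98485 − 2.95181) / (0.00934 − (-0.18684)) = 2.98485 − (0.00031)/(0.19619) = 2.98328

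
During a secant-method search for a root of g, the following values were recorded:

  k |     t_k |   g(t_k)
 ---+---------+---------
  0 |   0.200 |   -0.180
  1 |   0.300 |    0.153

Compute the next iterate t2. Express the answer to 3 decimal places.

t2 = 0.300 − 0.153·(0.300 − 0.200) / (0.153 − (-0.180))
   = 0.300 − (0.01530)/(0.33300) = 0.25405

0.254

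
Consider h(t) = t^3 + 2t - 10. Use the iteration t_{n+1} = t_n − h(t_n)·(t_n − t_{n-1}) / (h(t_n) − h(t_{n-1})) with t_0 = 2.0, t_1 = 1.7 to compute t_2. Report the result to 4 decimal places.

h(2.0) = 2.000000, h(1.7) = -1.687000
t_2 = 1.700000 − (-1.687000)·(1.700000 − 2.000000) / (-1.687000 − 2.000000) = 1.700000 − (0.506100)/(-3.687000) = 1.837266

1.8373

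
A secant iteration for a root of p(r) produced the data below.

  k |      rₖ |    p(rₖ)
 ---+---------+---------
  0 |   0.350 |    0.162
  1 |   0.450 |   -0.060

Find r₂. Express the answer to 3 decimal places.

r₂ = 0.450 − (-0.060)·(0.450 − 0.350) / (-0.060 − 0.162)
   = 0.450 − (-0.00600)/(-0.22200) = 0.42297

0.423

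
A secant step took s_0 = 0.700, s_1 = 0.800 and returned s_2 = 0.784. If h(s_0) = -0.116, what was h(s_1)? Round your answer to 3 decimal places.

The secant line through (0.700, -0.116) and (0.800, h(s_1)) crosses zero at s_2 = 0.784.
So (0.700, -0.116), (0.800, h(s_1)), (0.784, 0) are collinear:
h(s_1) = -0.116 · (0.800 − 0.784) / (0.700 − 0.784) = -0.116 · (0.01600)/(-0.08400) = 0.02210

0.022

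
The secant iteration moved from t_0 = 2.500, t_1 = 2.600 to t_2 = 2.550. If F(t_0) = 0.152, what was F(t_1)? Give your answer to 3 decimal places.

The secant line through (2.500, 0.152) and (2.600, F(t_1)) crosses zero at t_2 = 2.550.
So (2.500, 0.152), (2.600, F(t_1)), (2.550, 0) are collinear:
F(t_1) = 0.152 · (2.600 − 2.550) / (2.500 − 2.550) = 0.152 · (0.05000)/(-0.05000) = -0.15200

-0.152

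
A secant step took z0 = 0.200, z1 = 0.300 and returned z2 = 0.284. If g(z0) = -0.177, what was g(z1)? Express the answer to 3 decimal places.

The secant line through (0.200, -0.177) and (0.300, g(z1)) crosses zero at z2 = 0.284.
So (0.200, -0.177), (0.300, g(z1)), (0.284, 0) are collinear:
g(z1) = -0.177 · (0.300 − 0.284) / (0.200 − 0.284) = -0.177 · (0.01600)/(-0.08400) = 0.03371

0.034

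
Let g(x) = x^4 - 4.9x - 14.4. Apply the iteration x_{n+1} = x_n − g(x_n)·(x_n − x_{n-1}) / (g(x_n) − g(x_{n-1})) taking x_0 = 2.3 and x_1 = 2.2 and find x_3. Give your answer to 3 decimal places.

g(2.3) = 2.31410, g(2.2) = -1.75440
x_2 = 2.20000 − (-1.75440)·(2.20000 − 2.30000) / (-1.75440 − 2.31410) = 2.20000 − (0.17544)/(-4.06850) = 2.24312
g(2.24312) = -0.07435
x_3 = 2.24312 − (-0.07435)·(2.24312 − 2.20000) / (-0.07435 − (-1.75440)) = 2.24312 − (-0.00321)/(1.68005) = 2.24503

2.245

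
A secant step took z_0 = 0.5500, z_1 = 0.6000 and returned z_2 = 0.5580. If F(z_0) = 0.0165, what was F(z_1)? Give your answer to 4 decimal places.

-0.0866

The secant line through (0.5500, 0.0165) and (0.6000, F(z_1)) crosses zero at z_2 = 0.5580.
So (0.5500, 0.0165), (0.6000, F(z_1)), (0.5580, 0) are collinear:
F(z_1) = 0.0165 · (0.6000 − 0.5580) / (0.5500 − 0.5580) = 0.0165 · (0.042000)/(-0.008000) = -0.086625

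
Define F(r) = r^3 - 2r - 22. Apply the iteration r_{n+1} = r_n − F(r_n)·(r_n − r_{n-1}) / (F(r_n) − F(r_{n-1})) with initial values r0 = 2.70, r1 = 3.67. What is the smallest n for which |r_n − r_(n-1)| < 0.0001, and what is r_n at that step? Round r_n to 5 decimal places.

n = 6, r_n = 3.03944

F(2.70) = -7.7170000, F(3.67) = 20.0908630
r2 = 3.6700000 − 20.0908630·(0.9700000)/(27.8078630) = 2.9691861;  |Δ| = 0.7008139
F(2.9691861) = -1.7618315
r3 = 2.9691861 − (-1.7618315)·(-0.7008139)/(-21.8526945) = 3.0256879;  |Δ| = 0.0565018
F(3.0256879) = -0.3518476
r4 = 3.0256879 − (-0.3518476)·(0.0565018)/(1.4099839) = 3.0397873;  |Δ| = 0.0140995
F(3.0397873) = 0.0089935
r5 = 3.0397873 − 0.0089935·(0.0140995)/(0.3608410) = 3.0394359;  |Δ| = 0.0003514
F(3.0394359) = -0.0000440
r6 = 3.0394359 − (-0.0000440)·(-0.0003514)/(-0.0090374) = 3.0394376;  |Δ| = 0.0000017
|r6 − r5| = 0.0000017 < 0.0001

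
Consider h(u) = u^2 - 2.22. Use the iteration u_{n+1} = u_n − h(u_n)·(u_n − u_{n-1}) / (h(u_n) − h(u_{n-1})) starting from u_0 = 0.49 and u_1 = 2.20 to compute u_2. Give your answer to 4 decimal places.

1.2260

h(0.49) = -1.979900, h(2.20) = 2.620000
u_2 = 2.200000 − 2.620000·(2.200000 − 0.490000) / (2.620000 − (-1.979900)) = 2.200000 − (4.480200)/(4.599900) = 1.226022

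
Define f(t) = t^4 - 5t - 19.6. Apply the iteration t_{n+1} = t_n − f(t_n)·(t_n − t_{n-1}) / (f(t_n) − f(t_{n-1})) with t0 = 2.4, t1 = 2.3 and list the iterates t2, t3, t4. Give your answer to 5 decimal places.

f(2.4) = 1.5776000, f(2.3) = -3.1159000
t2 = 2.3000000 − (-3.1159000)·(2.3000000 − 2.4000000) / (-3.1159000 − 1.5776000) = 2.3000000 − (0.3115900)/(-4.6935000) = 2.3663876
f(2.3663876) = -0.0742889
t3 = 2.3663876 − (-0.0742889)·(2.3663876 − 2.3000000) / (-0.0742889 − (-3.1159000)) = 2.3663876 − (-0.0049319)/(3.0416111) = 2.3680090
f(2.3680090) = 0.0036379
t4 = 2.3680090 − 0.0036379·(2.3680090 − 2.3663876) / (0.0036379 − (-0.0742889)) = 2.3680090 − (0.0000059)/(0.0779269) = 2.3679333

2.36639, 2.36801, 2.36793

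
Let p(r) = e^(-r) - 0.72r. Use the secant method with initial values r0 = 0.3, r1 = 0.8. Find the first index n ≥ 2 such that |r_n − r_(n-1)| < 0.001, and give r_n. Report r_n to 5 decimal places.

p(0.3) = 0.5248182, p(0.8) = -0.1266710
r2 = 0.8000000 − (-0.1266710)·(0.5000000)/(-0.6514893) = 0.7027835;  |Δ| = 0.0972165
p(0.7027835) = -0.0107991
r3 = 0.7027835 − (-0.0107991)·(-0.0972165)/(0.1158719) = 0.6937230;  |Δ| = 0.0090605
p(0.6937230) = 0.0002316
r4 = 0.6937230 − 0.0002316·(-0.0090605)/(0.0110307) = 0.6939132;  |Δ| = 0.0001902
|r4 − r3| = 0.0001902 < 0.001

n = 4, r_n = 0.69391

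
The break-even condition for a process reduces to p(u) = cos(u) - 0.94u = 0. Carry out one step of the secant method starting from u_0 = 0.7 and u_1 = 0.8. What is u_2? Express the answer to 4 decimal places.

p(0.7) = 0.106842, p(0.8) = -0.055293
u_2 = 0.800000 − (-0.055293)·(0.800000 − 0.700000) / (-0.055293 − 0.106842) = 0.800000 − (-0.005529)/(-0.162135) = 0.765897

0.7659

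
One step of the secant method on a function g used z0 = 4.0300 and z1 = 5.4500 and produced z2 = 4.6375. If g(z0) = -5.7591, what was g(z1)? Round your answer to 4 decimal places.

The secant line through (4.0300, -5.7591) and (5.4500, g(z1)) crosses zero at z2 = 4.6375.
So (4.0300, -5.7591), (5.4500, g(z1)), (4.6375, 0) are collinear:
g(z1) = -5.7591 · (5.4500 − 4.6375) / (4.0300 − 4.6375) = -5.7591 · (0.812500)/(-0.607500) = 7.702500

7.7025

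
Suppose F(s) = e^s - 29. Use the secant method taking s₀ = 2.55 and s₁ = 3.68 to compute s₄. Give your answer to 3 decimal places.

F(2.55) = -16.19290, F(3.68) = 10.64639
s₂ = 3.68000 − 10.64639·(3.68000 − 2.55000) / (10.64639 − (-16.19290)) = 3.68000 − (12.03043)/(26.83929) = 3.23176
F(3.23176) = -3.67579
s₃ = 3.23176 − (-3.67579)·(3.23176 − 3.68000) / (-3.67579 − 10.64639) = 3.23176 − (1.64764)/(-14.32219) = 3.34680
F(3.34680) = -0.58829
s₄ = 3.34680 − (-0.58829)·(3.34680 − 3.23176) / (-0.58829 − (-3.67579)) = 3.34680 − (-0.06768)/(3.08751) = 3.36872

3.369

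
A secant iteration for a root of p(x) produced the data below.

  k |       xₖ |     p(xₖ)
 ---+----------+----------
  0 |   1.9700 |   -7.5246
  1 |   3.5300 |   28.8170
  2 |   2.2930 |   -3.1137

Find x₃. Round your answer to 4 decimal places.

2.4136

x₃ = 2.2930 − (-3.1137)·(2.2930 − 3.5300) / (-3.1137 − 28.8170)
   = 2.2930 − (3.851647)/(-31.930700) = 2.413625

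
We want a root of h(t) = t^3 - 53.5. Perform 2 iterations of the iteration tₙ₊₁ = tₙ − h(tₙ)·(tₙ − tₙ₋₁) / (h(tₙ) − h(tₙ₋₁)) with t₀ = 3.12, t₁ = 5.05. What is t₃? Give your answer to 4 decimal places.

3.7132

h(3.12) = -23.128672, h(5.05) = 75.287625
t₂ = 5.050000 − 75.287625·(5.050000 − 3.120000) / (75.287625 − (-23.128672)) = 5.050000 − (145.305116)/(98.416297) = 3.573567
h(3.573567) = -7.864206
t₃ = 3.573567 − (-7.864206)·(3.573567 − 5.050000) / (-7.864206 − 75.287625) = 3.573567 − (11.610977)/(-83.151831) = 3.713202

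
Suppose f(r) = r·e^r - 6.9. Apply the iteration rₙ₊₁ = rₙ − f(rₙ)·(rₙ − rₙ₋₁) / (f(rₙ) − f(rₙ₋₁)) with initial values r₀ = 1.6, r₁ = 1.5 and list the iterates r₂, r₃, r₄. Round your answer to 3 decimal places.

1.515, 1.516, 1.516

f(1.6) = 1.02485, f(1.5) = -0.17747
r₂ = 1.50000 − (-0.17747)·(1.50000 − 1.60000) / (-0.17747 − 1.02485) = 1.50000 − (0.01775)/(-1.20232) = 1.51476
f(1.51476) = -0.01037
r₃ = 1.51476 − (-0.01037)·(1.51476 − 1.50000) / (-0.01037 − (-0.17747)) = 1.51476 − (-0.00015)/(0.16710) = 1.51568
f(1.51568) = 0.00011
r₄ = 1.51568 − 0.00011·(1.51568 − 1.51476) / (0.00011 − (-0.01037)) = 1.51568 − (0.00000)/(0.01048) = 1.51567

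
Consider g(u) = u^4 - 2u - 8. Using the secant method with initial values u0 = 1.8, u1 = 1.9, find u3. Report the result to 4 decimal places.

g(1.8) = -1.102400, g(1.9) = 1.232100
u2 = 1.900000 − 1.232100·(1.900000 − 1.800000) / (1.232100 − (-1.102400)) = 1.900000 − (0.123210)/(2.334500) = 1.847222
g(1.847222) = -0.051134
u3 = 1.847222 − (-0.051134)·(1.847222 − 1.900000) / (-0.051134 − 1.232100) = 1.847222 − (0.002699)/(-1.283234) = 1.849325

1.8493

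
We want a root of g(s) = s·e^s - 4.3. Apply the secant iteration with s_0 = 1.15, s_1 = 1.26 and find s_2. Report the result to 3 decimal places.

1.241

g(1.15) = -0.66808, g(1.26) = 0.14203
s_2 = 1.26000 − 0.14203·(1.26000 − 1.15000) / (0.14203 − (-0.66808)) = 1.26000 − (0.01562)/(0.81011) = 1.24071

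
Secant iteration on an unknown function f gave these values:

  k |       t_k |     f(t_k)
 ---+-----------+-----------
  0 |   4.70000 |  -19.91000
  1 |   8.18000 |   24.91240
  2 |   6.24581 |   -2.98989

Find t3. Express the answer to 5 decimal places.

t3 = 6.24581 − (-2.98989)·(6.24581 − 8.18000) / (-2.98989 − 24.91240)
   = 6.24581 − (5.7830153)/(-27.9022900) = 6.4530695

6.45307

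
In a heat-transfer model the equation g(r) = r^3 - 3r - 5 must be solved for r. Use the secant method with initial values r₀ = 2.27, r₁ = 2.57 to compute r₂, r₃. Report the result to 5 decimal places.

2.27774, 2.27884

g(2.27) = -0.1129170, g(2.57) = 4.2645930
r₂ = 2.5700000 − 4.2645930·(2.5700000 − 2.2700000) / (4.2645930 − (-0.1129170)) = 2.5700000 − (1.2793779)/(4.3775100) = 2.2777384
g(2.2777384) = -0.0160978
r₃ = 2.2777384 − (-0.0160978)·(2.2777384 − 2.5700000) / (-0.0160978 − 4.2645930) = 2.2777384 − (0.0047048)/(-4.2806908) = 2.2788375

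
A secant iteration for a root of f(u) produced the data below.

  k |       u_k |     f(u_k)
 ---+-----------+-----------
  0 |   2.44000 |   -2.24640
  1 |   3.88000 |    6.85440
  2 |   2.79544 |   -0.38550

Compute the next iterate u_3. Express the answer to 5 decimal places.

u_3 = 2.79544 − (-0.38550)·(2.79544 − 3.88000) / (-0.38550 − 6.85440)
   = 2.79544 − (0.4180979)/(-7.2399000) = 2.8531891

2.85319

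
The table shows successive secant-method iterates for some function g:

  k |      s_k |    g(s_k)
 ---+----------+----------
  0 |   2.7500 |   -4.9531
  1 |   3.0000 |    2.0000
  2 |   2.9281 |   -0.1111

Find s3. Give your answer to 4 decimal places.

2.9319

s3 = 2.9281 − (-0.1111)·(2.9281 − 3.0000) / (-0.1111 − 2.0000)
   = 2.9281 − (0.007988)/(-2.111100) = 2.931884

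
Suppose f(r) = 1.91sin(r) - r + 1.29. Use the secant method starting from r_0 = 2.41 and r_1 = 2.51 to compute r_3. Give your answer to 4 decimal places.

f(2.41) = 0.155986, f(2.51) = -0.092277
r_2 = 2.510000 − (-0.092277)·(2.510000 − 2.410000) / (-0.092277 − 0.155986) = 2.510000 − (-0.009228)/(-0.248263) = 2.472831
f(2.472831) = 0.001397
r_3 = 2.472831 − 0.001397·(2.472831 − 2.510000) / (0.001397 − (-0.092277)) = 2.472831 − (-0.000052)/(0.093674) = 2.473385

2.4734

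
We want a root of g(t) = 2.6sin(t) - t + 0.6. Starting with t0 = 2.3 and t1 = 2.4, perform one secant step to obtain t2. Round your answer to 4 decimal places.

2.3845

g(2.3) = 0.238834, g(2.4) = -0.043796
t2 = 2.400000 − (-0.043796)·(2.400000 − 2.300000) / (-0.043796 − 0.238834) = 2.400000 − (-0.004380)/(-0.282629) = 2.384504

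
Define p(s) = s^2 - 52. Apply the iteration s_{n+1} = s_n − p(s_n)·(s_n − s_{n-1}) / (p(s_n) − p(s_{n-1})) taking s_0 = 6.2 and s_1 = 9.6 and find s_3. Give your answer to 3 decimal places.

p(6.2) = -13.56000, p(9.6) = 40.16000
s_2 = 9.60000 − 40.16000·(9.60000 − 6.20000) / (40.16000 − (-13.56000)) = 9.60000 − (136.54400)/(53.72000) = 7.05823
p(7.05823) = -2.18142
s_3 = 7.05823 − (-2.18142)·(7.05823 − 9.60000) / (-2.18142 − 40.16000) = 7.05823 − (5.54467)/(-42.34142) = 7.18918

7.189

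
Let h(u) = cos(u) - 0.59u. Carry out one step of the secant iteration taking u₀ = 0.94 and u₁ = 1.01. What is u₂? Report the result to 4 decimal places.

0.9648

h(0.94) = 0.035188, h(1.01) = -0.064039
u₂ = 1.010000 − (-0.064039)·(1.010000 − 0.940000) / (-0.064039 − 0.035188) = 1.010000 − (-0.004483)/(-0.099227) = 0.964823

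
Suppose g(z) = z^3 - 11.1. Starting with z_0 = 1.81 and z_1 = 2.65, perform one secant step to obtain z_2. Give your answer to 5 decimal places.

2.15251

g(1.81) = -5.1702590, g(2.65) = 7.5096250
z_2 = 2.6500000 − 7.5096250·(2.6500000 − 1.8100000) / (7.5096250 − (-5.1702590)) = 2.6500000 − (6.3080850)/(12.6798840) = 2.1525124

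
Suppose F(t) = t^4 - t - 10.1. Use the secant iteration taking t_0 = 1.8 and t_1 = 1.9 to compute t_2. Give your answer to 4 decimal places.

1.8576

F(1.8) = -1.402400, F(1.9) = 1.032100
t_2 = 1.900000 − 1.032100·(1.900000 − 1.800000) / (1.032100 − (-1.402400)) = 1.900000 − (0.103210)/(2.434500) = 1.857605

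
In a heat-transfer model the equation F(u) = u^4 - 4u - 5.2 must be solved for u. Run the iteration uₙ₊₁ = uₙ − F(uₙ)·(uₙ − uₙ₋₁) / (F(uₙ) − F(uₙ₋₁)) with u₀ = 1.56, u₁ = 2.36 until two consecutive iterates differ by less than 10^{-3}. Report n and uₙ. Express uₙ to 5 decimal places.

n = 6, uₙ = 1.89000

F(1.56) = -5.5175910, F(2.36) = 16.3804442
u₂ = 2.3600000 − 16.3804442·(0.8000000)/(21.8980352) = 1.7615739;  |Δ| = 0.5984261
F(1.7615739) = -2.6168012
u₃ = 1.7615739 − (-2.6168012)·(-0.5984261)/(-18.9972453) = 1.8440049;  |Δ| = 0.0824310
F(1.8440049) = -1.0136112
u₄ = 1.8440049 − (-1.0136112)·(0.0824310)/(1.6031900) = 1.8961216;  |Δ| = 0.0521167
F(1.8961216) = 0.1415321
u₅ = 1.8961216 − 0.1415321·(0.0521167)/(1.1551433) = 1.8897361;  |Δ| = 0.0063855
F(1.8897361) = -0.0061706
u₆ = 1.8897361 − (-0.0061706)·(-0.0063855)/(-0.1477028) = 1.8900029;  |Δ| = 0.0002668
|u₆ − u₅| = 0.0002668 < 10^{-3}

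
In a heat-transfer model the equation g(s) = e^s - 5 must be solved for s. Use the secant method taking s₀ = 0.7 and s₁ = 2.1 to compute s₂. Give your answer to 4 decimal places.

1.3795

g(0.7) = -2.986247, g(2.1) = 3.166170
s₂ = 2.100000 − 3.166170·(2.100000 − 0.700000) / (3.166170 − (-2.986247)) = 2.100000 − (4.432638)/(6.152417) = 1.379529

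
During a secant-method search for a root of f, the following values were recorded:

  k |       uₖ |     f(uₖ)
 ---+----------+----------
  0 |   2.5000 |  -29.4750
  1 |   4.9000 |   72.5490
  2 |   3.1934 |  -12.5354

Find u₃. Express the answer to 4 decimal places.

u₃ = 3.1934 − (-12.5354)·(3.1934 − 4.9000) / (-12.5354 − 72.5490)
   = 3.1934 − (21.392914)/(-85.084400) = 3.444832

3.4448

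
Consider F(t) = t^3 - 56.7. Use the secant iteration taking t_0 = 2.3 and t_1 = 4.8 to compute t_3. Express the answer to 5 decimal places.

F(2.3) = -44.5330000, F(4.8) = 53.8920000
t_2 = 4.8000000 − 53.8920000·(4.8000000 − 2.3000000) / (53.8920000 − (-44.5330000)) = 4.8000000 − (134.7300000)/(98.4250000) = 3.4311405
F(3.4311405) = -16.3061273
t_3 = 3.4311405 − (-16.3061273)·(3.4311405 − 4.8000000) / (-16.3061273 − 53.8920000) = 3.4311405 − (22.3207979)/(-70.1981273) = 3.7491090

3.74911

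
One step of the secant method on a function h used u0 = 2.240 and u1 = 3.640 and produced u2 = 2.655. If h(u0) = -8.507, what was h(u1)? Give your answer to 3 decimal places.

The secant line through (2.240, -8.507) and (3.640, h(u1)) crosses zero at u2 = 2.655.
So (2.240, -8.507), (3.640, h(u1)), (2.655, 0) are collinear:
h(u1) = -8.507 · (3.640 − 2.655) / (2.240 − 2.655) = -8.507 · (0.98500)/(-0.41500) = 20.19131

20.191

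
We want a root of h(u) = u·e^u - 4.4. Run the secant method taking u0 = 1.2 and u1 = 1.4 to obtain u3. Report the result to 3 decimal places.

1.254

h(1.2) = -0.41586, h(1.4) = 1.27728
u2 = 1.40000 − 1.27728·(1.40000 − 1.20000) / (1.27728 − (-0.41586)) = 1.40000 − (0.25546)/(1.69314) = 1.24912
h(1.24912) = -0.04396
u3 = 1.24912 − (-0.04396)·(1.24912 − 1.40000) / (-0.04396 − 1.27728) = 1.24912 − (0.00663)/(-1.32123) = 1.25414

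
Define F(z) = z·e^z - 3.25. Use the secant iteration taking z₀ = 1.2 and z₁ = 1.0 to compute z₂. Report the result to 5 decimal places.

1.08401

F(1.2) = 0.7341403, F(1.0) = -0.5317182
z₂ = 1.0000000 − (-0.5317182)·(1.0000000 − 1.2000000) / (-0.5317182 − 0.7341403) = 1.0000000 − (0.1063436)/(-1.2658585) = 1.0840091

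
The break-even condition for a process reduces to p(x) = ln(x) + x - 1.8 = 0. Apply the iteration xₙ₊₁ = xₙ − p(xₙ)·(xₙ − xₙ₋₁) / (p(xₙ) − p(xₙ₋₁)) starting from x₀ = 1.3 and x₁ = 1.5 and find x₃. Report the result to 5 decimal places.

1.43725

p(1.3) = -0.2376357, p(1.5) = 0.1054651
x₂ = 1.5000000 − 0.1054651·(1.5000000 − 1.3000000) / (0.1054651 − (-0.2376357)) = 1.5000000 − (0.0210930)/(0.3431008) = 1.4385224
p(1.4385224) = 0.0021388
x₃ = 1.4385224 − 0.0021388·(1.4385224 − 1.5000000) / (0.0021388 − 0.1054651) = 1.4385224 − (-0.0001315)/(-0.1033263) = 1.4372498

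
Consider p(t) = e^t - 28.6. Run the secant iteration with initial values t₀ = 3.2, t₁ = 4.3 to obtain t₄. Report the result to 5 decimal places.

p(3.2) = -4.0674698, p(4.3) = 45.0997937
t₂ = 4.3000000 − 45.0997937·(4.3000000 − 3.2000000) / (45.0997937 − (-4.0674698)) = 4.3000000 − (49.6097731)/(49.1672635) = 3.2909999
p(3.2909999) = -1.7302823
t₃ = 3.2909999 − (-1.7302823)·(3.2909999 − 4.3000000) / (-1.7302823 − 45.0997937) = 3.2909999 − (1.7458550)/(-46.8300760) = 3.3282806
p(3.3282806) = -0.7096556
t₄ = 3.3282806 − (-0.7096556)·(3.3282806 − 3.2909999) / (-0.7096556 − (-1.7302823)) = 3.3282806 − (-0.0264564)/(1.0206268) = 3.3542023

3.35420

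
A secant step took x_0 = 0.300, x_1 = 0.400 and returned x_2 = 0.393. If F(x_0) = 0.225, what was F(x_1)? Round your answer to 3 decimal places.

The secant line through (0.300, 0.225) and (0.400, F(x_1)) crosses zero at x_2 = 0.393.
So (0.300, 0.225), (0.400, F(x_1)), (0.393, 0) are collinear:
F(x_1) = 0.225 · (0.400 − 0.393) / (0.300 − 0.393) = 0.225 · (0.00700)/(-0.09300) = -0.01694

-0.017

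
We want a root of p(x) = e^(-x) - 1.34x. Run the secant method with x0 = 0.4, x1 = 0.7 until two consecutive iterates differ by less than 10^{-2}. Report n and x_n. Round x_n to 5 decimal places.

p(0.4) = 0.1343200, p(0.7) = -0.4414147
x2 = 0.7000000 − (-0.4414147)·(0.3000000)/(-0.5757347) = 0.4699906;  |Δ| = 0.2300094
p(0.4699906) = -0.0047792
x3 = 0.4699906 − (-0.0047792)·(-0.2300094)/(0.4366355) = 0.4674730;  |Δ| = 0.0025176
|x3 − x2| = 0.0025176 < 10^{-2}

n = 3, x_n = 0.46747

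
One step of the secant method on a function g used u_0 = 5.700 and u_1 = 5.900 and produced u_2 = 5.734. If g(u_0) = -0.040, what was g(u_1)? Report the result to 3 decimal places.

The secant line through (5.700, -0.040) and (5.900, g(u_1)) crosses zero at u_2 = 5.734.
So (5.700, -0.040), (5.900, g(u_1)), (5.734, 0) are collinear:
g(u_1) = -0.040 · (5.900 − 5.734) / (5.700 − 5.734) = -0.040 · (0.16600)/(-0.03400) = 0.19529

0.195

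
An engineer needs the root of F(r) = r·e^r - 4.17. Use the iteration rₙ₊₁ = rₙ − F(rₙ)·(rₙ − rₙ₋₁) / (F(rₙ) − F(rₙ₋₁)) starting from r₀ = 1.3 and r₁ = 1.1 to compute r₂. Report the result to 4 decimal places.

F(1.3) = 0.600086, F(1.1) = -0.865417
r₂ = 1.100000 − (-0.865417)·(1.100000 − 1.300000) / (-0.865417 − 0.600086) = 1.100000 − (0.173083)/(-1.465503) = 1.218105

1.2181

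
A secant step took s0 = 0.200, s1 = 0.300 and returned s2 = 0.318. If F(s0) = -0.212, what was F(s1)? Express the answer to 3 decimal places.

The secant line through (0.200, -0.212) and (0.300, F(s1)) crosses zero at s2 = 0.318.
So (0.200, -0.212), (0.300, F(s1)), (0.318, 0) are collinear:
F(s1) = -0.212 · (0.300 − 0.318) / (0.200 − 0.318) = -0.212 · (-0.01800)/(-0.11800) = -0.03234

-0.032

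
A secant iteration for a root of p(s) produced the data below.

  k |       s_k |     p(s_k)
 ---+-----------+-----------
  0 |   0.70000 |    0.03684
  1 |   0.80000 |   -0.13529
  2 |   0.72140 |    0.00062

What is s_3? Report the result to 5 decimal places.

0.72176

s_3 = 0.72140 − 0.00062·(0.72140 − 0.80000) / (0.00062 − (-0.13529))
   = 0.72140 − (-0.0000487)/(0.1359100) = 0.7217586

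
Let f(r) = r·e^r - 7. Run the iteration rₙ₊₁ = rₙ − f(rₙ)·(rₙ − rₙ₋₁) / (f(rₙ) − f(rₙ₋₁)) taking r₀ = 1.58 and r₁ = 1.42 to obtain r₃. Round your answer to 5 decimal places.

1.52465

f(1.58) = 0.6708302, f(1.42) = -1.1252890
r₂ = 1.4200000 − (-1.1252890)·(1.4200000 − 1.5800000) / (-1.1252890 − 0.6708302) = 1.4200000 − (0.1800462)/(-1.7961192) = 1.5202418
f(1.5202418) = -0.0474311
r₃ = 1.5202418 − (-0.0474311)·(1.5202418 − 1.4200000) / (-0.0474311 − (-1.1252890)) = 1.5202418 − (-0.0047546)/(1.0778579) = 1.5246529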